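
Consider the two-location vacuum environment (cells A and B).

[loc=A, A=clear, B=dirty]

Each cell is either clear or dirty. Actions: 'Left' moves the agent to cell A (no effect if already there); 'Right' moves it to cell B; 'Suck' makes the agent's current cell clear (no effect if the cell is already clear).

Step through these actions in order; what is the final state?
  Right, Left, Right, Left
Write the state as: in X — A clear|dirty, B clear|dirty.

in A — A clear, B dirty

1. Right → in B — A clear, B dirty
2. Left → in A — A clear, B dirty
3. Right → in B — A clear, B dirty
4. Left → in A — A clear, B dirty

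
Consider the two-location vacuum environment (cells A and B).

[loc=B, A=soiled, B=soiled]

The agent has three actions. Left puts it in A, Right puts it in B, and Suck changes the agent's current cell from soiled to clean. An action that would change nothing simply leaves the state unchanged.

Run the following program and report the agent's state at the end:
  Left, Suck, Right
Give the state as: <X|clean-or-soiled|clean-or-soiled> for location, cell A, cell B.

<B|clean|soiled>

[1] after Left: <A|soiled|soiled>
[2] after Suck: <A|clean|soiled>
[3] after Right: <B|clean|soiled>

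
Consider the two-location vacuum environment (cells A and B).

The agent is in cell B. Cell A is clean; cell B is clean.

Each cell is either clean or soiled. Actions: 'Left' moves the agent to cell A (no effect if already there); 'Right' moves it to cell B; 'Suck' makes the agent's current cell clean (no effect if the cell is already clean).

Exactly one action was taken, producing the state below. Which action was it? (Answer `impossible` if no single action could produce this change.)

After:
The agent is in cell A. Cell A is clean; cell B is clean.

try  Left: loc=A A=clean B=clean  ← match
try Right: loc=B A=clean B=clean
try  Suck: loc=B A=clean B=clean

Left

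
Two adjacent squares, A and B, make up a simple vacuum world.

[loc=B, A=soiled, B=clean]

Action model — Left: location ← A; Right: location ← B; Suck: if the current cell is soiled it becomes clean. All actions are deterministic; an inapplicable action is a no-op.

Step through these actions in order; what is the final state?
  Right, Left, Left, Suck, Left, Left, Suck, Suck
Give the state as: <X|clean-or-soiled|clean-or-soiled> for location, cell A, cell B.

Right (#1): <B|soiled|clean>
Left (#2): <A|soiled|clean>
Left (#3): <A|soiled|clean>
Suck (#4): <A|clean|clean>
Left (#5): <A|clean|clean>
Left (#6): <A|clean|clean>
Suck (#7): <A|clean|clean>
Suck (#8): <A|clean|clean>

<A|clean|clean>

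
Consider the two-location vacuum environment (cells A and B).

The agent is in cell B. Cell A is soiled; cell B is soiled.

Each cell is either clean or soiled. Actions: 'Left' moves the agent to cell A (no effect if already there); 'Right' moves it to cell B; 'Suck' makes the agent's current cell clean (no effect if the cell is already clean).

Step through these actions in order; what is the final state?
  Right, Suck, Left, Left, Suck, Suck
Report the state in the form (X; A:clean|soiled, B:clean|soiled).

[1] after Right: (B; A:soiled, B:soiled)
[2] after Suck: (B; A:soiled, B:clean)
[3] after Left: (A; A:soiled, B:clean)
[4] after Left: (A; A:soiled, B:clean)
[5] after Suck: (A; A:clean, B:clean)
[6] after Suck: (A; A:clean, B:clean)

(A; A:clean, B:clean)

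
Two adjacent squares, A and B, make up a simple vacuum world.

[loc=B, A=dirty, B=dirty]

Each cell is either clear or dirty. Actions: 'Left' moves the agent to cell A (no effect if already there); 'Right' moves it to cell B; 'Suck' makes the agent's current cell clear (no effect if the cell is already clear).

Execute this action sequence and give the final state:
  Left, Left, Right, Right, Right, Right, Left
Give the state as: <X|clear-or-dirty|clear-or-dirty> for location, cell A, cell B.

t=1 Left ⇒ <A|dirty|dirty>
t=2 Left ⇒ <A|dirty|dirty>
t=3 Right ⇒ <B|dirty|dirty>
t=4 Right ⇒ <B|dirty|dirty>
t=5 Right ⇒ <B|dirty|dirty>
t=6 Right ⇒ <B|dirty|dirty>
t=7 Left ⇒ <A|dirty|dirty>

<A|dirty|dirty>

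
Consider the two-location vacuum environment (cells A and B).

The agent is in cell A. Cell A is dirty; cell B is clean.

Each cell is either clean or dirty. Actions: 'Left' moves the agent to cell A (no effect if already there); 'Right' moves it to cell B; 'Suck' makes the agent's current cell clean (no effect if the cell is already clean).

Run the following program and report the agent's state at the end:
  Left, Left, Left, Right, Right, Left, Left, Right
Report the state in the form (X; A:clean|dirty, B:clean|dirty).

Left (#1): (A; A:dirty, B:clean)
Left (#2): (A; A:dirty, B:clean)
Left (#3): (A; A:dirty, B:clean)
Right (#4): (B; A:dirty, B:clean)
Right (#5): (B; A:dirty, B:clean)
Left (#6): (A; A:dirty, B:clean)
Left (#7): (A; A:dirty, B:clean)
Right (#8): (B; A:dirty, B:clean)

(B; A:dirty, B:clean)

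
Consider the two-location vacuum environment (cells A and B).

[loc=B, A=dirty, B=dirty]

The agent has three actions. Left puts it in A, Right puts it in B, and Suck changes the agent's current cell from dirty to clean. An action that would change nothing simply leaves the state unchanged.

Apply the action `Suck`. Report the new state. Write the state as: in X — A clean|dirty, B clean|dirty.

in B — A dirty, B clean

start: in B — A dirty, B dirty
[1] after Suck: in B — A dirty, B clean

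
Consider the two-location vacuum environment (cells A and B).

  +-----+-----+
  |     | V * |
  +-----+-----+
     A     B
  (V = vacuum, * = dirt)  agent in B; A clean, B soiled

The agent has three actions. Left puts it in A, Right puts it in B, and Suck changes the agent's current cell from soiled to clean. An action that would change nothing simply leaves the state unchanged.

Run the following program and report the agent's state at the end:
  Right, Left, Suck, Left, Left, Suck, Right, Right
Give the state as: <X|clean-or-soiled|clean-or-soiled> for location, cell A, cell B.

<B|clean|soiled>

1) do Right; now <B|clean|soiled>
2) do Left; now <A|clean|soiled>
3) do Suck; now <A|clean|soiled>
4) do Left; now <A|clean|soiled>
5) do Left; now <A|clean|soiled>
6) do Suck; now <A|clean|soiled>
7) do Right; now <B|clean|soiled>
8) do Right; now <B|clean|soiled>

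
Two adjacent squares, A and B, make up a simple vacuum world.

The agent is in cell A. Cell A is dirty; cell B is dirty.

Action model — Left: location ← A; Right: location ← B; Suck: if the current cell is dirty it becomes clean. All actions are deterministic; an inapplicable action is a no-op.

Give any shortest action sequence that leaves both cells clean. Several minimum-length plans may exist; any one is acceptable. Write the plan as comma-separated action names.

step 1/3 (Suck): (A; A:clean, B:dirty)
step 2/3 (Right): (B; A:clean, B:dirty)
step 3/3 (Suck): (B; A:clean, B:clean)
min 3: Suck A + move + Suck B

Suck, Right, Suck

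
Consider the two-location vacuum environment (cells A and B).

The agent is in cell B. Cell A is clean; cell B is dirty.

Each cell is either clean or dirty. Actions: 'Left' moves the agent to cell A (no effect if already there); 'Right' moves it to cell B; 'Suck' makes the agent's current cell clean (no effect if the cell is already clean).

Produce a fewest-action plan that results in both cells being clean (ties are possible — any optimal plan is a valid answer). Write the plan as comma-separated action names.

Suck

1) do Suck; now in B — A clean, B clean
min 1: B is dirty, one Suck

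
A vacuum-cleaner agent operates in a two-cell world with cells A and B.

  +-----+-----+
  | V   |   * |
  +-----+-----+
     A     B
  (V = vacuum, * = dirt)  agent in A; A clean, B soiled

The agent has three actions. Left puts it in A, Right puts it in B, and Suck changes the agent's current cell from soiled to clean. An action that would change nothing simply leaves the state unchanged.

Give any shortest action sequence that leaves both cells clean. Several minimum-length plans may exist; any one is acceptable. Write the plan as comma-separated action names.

Right, Suck

1. Right → in B — A clean, B soiled
2. Suck → in B — A clean, B clean
min 2: go B then Suck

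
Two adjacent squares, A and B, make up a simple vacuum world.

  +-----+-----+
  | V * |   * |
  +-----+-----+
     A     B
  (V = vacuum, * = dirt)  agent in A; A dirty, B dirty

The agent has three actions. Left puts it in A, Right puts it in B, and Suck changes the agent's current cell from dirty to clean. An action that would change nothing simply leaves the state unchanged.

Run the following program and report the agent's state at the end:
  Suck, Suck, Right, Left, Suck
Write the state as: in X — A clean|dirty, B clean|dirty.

in A — A clean, B dirty

[1] after Suck: in A — A clean, B dirty
[2] after Suck: in A — A clean, B dirty
[3] after Right: in B — A clean, B dirty
[4] after Left: in A — A clean, B dirty
[5] after Suck: in A — A clean, B dirty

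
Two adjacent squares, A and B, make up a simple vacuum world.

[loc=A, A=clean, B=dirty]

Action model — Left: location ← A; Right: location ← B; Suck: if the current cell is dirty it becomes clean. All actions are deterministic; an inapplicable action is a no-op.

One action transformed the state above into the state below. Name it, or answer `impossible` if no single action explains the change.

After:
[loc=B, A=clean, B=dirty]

Right

try  Left: in A — A clean, B dirty
try Right: in B — A clean, B dirty  ← match
try  Suck: in A — A clean, B dirty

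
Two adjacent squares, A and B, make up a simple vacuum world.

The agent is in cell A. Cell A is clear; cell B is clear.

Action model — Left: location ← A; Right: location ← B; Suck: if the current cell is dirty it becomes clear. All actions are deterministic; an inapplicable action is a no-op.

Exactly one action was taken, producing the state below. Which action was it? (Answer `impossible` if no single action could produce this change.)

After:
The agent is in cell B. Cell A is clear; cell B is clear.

try  Left: <A|clear|clear>
try Right: <B|clear|clear>  ← match
try  Suck: <A|clear|clear>

Right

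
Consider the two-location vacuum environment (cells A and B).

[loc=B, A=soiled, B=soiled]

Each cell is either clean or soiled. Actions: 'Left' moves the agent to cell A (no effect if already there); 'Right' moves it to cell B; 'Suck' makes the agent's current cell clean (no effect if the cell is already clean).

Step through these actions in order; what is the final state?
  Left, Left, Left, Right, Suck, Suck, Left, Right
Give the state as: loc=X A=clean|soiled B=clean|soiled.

step 1/8 (Left): loc=A A=soiled B=soiled
step 2/8 (Left): loc=A A=soiled B=soiled
step 3/8 (Left): loc=A A=soiled B=soiled
step 4/8 (Right): loc=B A=soiled B=soiled
step 5/8 (Suck): loc=B A=soiled B=clean
step 6/8 (Suck): loc=B A=soiled B=clean
step 7/8 (Left): loc=A A=soiled B=clean
step 8/8 (Right): loc=B A=soiled B=clean

loc=B A=soiled B=clean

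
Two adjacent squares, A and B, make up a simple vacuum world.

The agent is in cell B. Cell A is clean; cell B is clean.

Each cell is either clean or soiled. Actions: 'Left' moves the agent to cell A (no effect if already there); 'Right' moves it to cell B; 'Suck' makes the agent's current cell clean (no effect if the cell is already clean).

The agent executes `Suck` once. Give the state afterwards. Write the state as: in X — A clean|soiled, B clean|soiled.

in B — A clean, B clean

start: in B — A clean, B clean
t=1 Suck ⇒ in B — A clean, B clean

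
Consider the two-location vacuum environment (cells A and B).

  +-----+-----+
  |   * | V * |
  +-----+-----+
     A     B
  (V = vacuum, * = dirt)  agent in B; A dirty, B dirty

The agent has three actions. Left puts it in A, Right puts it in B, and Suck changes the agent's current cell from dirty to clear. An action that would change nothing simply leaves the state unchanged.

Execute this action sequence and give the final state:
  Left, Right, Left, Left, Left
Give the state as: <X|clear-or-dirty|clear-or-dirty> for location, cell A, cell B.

<A|dirty|dirty>

step 1/5 (Left): <A|dirty|dirty>
step 2/5 (Right): <B|dirty|dirty>
step 3/5 (Left): <A|dirty|dirty>
step 4/5 (Left): <A|dirty|dirty>
step 5/5 (Left): <A|dirty|dirty>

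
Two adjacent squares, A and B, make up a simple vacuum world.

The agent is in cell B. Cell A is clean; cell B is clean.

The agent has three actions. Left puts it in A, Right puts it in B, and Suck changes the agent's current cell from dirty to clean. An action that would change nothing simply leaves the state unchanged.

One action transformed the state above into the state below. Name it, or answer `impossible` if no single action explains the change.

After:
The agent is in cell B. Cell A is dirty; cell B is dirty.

impossible

try  Left: (A; A:clean, B:clean)
try Right: (B; A:clean, B:clean)
try  Suck: (B; A:clean, B:clean)
no single action produces the after-state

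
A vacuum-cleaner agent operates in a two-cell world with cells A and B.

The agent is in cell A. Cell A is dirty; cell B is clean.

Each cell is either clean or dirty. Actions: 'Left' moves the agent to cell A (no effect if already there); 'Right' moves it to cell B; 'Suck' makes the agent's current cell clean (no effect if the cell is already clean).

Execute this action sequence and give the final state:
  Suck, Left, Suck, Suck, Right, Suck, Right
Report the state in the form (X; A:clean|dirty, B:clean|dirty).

(B; A:clean, B:clean)

Suck (#1): (A; A:clean, B:clean)
Left (#2): (A; A:clean, B:clean)
Suck (#3): (A; A:clean, B:clean)
Suck (#4): (A; A:clean, B:clean)
Right (#5): (B; A:clean, B:clean)
Suck (#6): (B; A:clean, B:clean)
Right (#7): (B; A:clean, B:clean)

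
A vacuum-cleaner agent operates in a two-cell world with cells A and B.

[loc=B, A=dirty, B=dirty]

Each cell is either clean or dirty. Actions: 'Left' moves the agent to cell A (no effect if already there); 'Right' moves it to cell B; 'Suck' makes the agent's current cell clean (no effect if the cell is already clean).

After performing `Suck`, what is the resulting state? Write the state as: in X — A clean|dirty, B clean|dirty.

start: in B — A dirty, B dirty
step 1/1 (Suck): in B — A dirty, B clean

in B — A dirty, B clean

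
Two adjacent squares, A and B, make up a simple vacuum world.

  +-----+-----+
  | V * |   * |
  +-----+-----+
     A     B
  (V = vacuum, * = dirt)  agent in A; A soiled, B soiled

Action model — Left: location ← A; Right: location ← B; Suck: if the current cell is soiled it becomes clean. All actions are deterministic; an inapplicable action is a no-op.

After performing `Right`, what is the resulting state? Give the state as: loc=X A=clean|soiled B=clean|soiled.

loc=B A=soiled B=soiled

start: loc=A A=soiled B=soiled
1. Right → loc=B A=soiled B=soiled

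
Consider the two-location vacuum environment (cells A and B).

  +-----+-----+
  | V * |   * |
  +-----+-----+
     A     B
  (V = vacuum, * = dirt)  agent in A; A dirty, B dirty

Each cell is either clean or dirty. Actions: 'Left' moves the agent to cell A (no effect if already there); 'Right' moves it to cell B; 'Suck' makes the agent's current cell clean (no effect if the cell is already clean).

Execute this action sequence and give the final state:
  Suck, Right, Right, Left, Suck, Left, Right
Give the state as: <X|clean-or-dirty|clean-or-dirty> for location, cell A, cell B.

1. Suck → <A|clean|dirty>
2. Right → <B|clean|dirty>
3. Right → <B|clean|dirty>
4. Left → <A|clean|dirty>
5. Suck → <A|clean|dirty>
6. Left → <A|clean|dirty>
7. Right → <B|clean|dirty>

<B|clean|dirty>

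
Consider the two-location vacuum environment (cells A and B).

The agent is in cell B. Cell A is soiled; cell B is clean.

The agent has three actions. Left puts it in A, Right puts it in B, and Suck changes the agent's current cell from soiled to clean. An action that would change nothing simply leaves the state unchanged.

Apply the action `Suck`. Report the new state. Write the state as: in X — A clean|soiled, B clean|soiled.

in B — A soiled, B clean

start: in B — A soiled, B clean
1) do Suck; now in B — A soiled, B clean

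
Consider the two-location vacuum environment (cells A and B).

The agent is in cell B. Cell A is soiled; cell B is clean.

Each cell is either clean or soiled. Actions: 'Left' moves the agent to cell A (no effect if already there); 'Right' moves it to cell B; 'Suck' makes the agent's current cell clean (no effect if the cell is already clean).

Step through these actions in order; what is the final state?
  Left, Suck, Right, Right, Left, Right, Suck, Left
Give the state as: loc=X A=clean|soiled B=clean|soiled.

t=1 Left ⇒ loc=A A=soiled B=clean
t=2 Suck ⇒ loc=A A=clean B=clean
t=3 Right ⇒ loc=B A=clean B=clean
t=4 Right ⇒ loc=B A=clean B=clean
t=5 Left ⇒ loc=A A=clean B=clean
t=6 Right ⇒ loc=B A=clean B=clean
t=7 Suck ⇒ loc=B A=clean B=clean
t=8 Left ⇒ loc=A A=clean B=clean

loc=A A=clean B=clean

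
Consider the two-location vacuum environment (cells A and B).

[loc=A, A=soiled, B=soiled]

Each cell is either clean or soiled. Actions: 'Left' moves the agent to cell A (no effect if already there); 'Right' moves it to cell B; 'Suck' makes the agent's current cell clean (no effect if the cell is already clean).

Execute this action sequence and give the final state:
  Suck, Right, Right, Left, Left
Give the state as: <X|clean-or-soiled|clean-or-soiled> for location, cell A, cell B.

<A|clean|soiled>

t=1 Suck ⇒ <A|clean|soiled>
t=2 Right ⇒ <B|clean|soiled>
t=3 Right ⇒ <B|clean|soiled>
t=4 Left ⇒ <A|clean|soiled>
t=5 Left ⇒ <A|clean|soiled>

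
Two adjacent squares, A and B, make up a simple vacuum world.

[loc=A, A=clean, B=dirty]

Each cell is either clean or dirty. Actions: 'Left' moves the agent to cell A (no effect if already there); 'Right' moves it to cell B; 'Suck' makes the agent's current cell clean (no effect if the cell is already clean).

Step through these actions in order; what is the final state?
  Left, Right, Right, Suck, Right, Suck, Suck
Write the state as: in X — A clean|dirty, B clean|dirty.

in B — A clean, B clean

step 1/7 (Left): in A — A clean, B dirty
step 2/7 (Right): in B — A clean, B dirty
step 3/7 (Right): in B — A clean, B dirty
step 4/7 (Suck): in B — A clean, B clean
step 5/7 (Right): in B — A clean, B clean
step 6/7 (Suck): in B — A clean, B clean
step 7/7 (Suck): in B — A clean, B clean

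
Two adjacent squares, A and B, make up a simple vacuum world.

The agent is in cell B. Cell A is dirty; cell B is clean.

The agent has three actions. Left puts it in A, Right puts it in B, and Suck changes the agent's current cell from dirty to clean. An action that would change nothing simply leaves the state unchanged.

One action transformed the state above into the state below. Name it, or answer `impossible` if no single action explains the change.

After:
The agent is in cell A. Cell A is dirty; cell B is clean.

try  Left: <A|dirty|clean>  ← match
try Right: <B|dirty|clean>
try  Suck: <B|dirty|clean>

Left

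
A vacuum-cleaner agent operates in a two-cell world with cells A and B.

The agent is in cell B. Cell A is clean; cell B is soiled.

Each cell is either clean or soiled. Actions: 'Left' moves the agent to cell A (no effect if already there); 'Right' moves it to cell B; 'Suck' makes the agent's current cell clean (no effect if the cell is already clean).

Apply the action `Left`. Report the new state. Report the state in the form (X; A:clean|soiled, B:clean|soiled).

start: (B; A:clean, B:soiled)
t=1 Left ⇒ (A; A:clean, B:soiled)

(A; A:clean, B:soiled)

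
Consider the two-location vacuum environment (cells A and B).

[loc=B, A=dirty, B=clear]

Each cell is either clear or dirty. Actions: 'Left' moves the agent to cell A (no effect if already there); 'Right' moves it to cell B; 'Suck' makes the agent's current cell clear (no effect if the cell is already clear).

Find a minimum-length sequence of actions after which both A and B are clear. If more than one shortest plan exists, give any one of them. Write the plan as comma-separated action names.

t=1 Left ⇒ (A; A:dirty, B:clear)
t=2 Suck ⇒ (A; A:clear, B:clear)
min 2: go A then Suck

Left, Suck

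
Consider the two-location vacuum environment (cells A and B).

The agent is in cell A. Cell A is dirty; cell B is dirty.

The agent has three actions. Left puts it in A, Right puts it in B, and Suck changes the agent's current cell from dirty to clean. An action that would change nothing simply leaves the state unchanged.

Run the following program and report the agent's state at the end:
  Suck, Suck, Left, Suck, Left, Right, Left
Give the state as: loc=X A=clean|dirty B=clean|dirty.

loc=A A=clean B=dirty

step 1/7 (Suck): loc=A A=clean B=dirty
step 2/7 (Suck): loc=A A=clean B=dirty
step 3/7 (Left): loc=A A=clean B=dirty
step 4/7 (Suck): loc=A A=clean B=dirty
step 5/7 (Left): loc=A A=clean B=dirty
step 6/7 (Right): loc=B A=clean B=dirty
step 7/7 (Left): loc=A A=clean B=dirty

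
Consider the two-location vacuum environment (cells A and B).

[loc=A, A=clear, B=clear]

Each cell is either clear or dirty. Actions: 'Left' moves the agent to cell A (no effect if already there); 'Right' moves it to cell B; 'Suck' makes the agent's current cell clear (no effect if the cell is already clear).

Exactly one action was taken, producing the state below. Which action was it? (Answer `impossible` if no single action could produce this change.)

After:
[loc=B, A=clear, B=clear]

Right

try  Left: in A — A clear, B clear
try Right: in B — A clear, B clear  ← match
try  Suck: in A — A clear, B clear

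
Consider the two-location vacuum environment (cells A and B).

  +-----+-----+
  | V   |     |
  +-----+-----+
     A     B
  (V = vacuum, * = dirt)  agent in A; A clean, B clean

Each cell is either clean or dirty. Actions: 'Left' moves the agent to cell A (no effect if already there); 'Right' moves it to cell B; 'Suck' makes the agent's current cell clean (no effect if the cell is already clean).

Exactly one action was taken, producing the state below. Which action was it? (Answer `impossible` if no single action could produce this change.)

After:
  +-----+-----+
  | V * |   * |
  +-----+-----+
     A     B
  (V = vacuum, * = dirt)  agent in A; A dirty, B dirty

impossible

try  Left: (A; A:clean, B:clean)
try Right: (B; A:clean, B:clean)
try  Suck: (A; A:clean, B:clean)
no single action produces the after-state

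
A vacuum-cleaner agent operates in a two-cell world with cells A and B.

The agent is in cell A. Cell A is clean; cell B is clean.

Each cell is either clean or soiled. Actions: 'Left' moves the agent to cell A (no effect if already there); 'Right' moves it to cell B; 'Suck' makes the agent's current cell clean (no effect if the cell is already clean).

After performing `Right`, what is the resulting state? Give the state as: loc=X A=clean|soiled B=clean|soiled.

loc=B A=clean B=clean

start: loc=A A=clean B=clean
1) do Right; now loc=B A=clean B=clean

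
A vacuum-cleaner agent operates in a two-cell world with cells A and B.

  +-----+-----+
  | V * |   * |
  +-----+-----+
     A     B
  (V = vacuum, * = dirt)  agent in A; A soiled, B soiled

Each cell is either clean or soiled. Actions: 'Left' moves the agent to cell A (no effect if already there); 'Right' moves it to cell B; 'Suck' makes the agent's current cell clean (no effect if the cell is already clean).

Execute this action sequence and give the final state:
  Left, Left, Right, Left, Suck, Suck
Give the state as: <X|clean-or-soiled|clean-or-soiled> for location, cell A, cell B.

t=1 Left ⇒ <A|soiled|soiled>
t=2 Left ⇒ <A|soiled|soiled>
t=3 Right ⇒ <B|soiled|soiled>
t=4 Left ⇒ <A|soiled|soiled>
t=5 Suck ⇒ <A|clean|soiled>
t=6 Suck ⇒ <A|clean|soiled>

<A|clean|soiled>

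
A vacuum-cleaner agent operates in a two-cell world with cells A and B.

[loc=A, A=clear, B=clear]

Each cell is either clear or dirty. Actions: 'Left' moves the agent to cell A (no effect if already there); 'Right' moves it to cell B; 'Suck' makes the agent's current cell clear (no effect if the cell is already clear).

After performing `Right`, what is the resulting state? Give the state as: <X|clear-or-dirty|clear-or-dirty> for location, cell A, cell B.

start: <A|clear|clear>
t=1 Right ⇒ <B|clear|clear>

<B|clear|clear>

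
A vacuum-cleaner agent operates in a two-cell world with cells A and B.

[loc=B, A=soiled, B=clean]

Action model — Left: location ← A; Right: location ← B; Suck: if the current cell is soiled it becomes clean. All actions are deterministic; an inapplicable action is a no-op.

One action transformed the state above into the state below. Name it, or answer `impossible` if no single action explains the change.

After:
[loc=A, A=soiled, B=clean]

try  Left: (A; A:soiled, B:clean)  ← match
try Right: (B; A:soiled, B:clean)
try  Suck: (B; A:soiled, B:clean)

Left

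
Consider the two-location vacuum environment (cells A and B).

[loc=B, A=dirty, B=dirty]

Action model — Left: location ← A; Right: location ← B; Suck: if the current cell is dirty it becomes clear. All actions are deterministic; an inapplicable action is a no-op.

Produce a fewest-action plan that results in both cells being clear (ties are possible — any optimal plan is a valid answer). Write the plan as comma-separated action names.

Suck, Left, Suck

1. Suck → (B; A:dirty, B:clear)
2. Left → (A; A:dirty, B:clear)
3. Suck → (A; A:clear, B:clear)
min 3: Suck B + move + Suck A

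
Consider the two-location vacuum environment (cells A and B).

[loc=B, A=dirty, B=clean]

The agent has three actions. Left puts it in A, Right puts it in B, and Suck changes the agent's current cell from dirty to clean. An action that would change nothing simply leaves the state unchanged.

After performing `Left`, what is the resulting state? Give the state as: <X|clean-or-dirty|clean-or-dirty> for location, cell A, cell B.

<A|dirty|clean>

start: <B|dirty|clean>
[1] after Left: <A|dirty|clean>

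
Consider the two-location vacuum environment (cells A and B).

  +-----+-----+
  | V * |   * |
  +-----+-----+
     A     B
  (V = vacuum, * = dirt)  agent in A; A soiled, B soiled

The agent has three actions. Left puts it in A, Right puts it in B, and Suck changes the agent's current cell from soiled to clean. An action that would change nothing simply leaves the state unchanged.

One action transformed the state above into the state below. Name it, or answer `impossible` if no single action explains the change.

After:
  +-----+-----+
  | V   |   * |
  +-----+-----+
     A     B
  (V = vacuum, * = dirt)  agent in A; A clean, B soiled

try  Left: (A; A:soiled, B:soiled)
try Right: (B; A:soiled, B:soiled)
try  Suck: (A; A:clean, B:soiled)  ← match

Suck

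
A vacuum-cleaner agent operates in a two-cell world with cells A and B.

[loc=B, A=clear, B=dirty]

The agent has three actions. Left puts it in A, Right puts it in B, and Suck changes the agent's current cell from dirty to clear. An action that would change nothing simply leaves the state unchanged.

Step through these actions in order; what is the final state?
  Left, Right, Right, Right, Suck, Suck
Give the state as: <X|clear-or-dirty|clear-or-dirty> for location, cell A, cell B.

t=1 Left ⇒ <A|clear|dirty>
t=2 Right ⇒ <B|clear|dirty>
t=3 Right ⇒ <B|clear|dirty>
t=4 Right ⇒ <B|clear|dirty>
t=5 Suck ⇒ <B|clear|clear>
t=6 Suck ⇒ <B|clear|clear>

<B|clear|clear>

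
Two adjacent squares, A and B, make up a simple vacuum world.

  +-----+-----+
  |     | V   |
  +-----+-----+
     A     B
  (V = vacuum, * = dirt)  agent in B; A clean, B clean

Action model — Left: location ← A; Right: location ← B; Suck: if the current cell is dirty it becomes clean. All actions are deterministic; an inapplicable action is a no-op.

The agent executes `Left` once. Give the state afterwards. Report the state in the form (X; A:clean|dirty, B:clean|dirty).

start: (B; A:clean, B:clean)
1. Left → (A; A:clean, B:clean)

(A; A:clean, B:clean)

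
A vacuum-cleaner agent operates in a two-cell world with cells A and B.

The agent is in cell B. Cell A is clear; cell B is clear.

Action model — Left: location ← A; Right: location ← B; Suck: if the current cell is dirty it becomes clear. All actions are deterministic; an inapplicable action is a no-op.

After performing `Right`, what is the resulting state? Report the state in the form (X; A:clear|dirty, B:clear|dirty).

(B; A:clear, B:clear)

start: (B; A:clear, B:clear)
[1] after Right: (B; A:clear, B:clear)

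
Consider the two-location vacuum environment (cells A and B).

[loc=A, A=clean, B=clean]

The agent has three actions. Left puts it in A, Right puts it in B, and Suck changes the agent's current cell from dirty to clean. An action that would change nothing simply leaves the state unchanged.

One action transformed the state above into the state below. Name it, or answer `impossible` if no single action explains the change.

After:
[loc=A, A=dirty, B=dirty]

impossible

try  Left: <A|clean|clean>
try Right: <B|clean|clean>
try  Suck: <A|clean|clean>
no single action produces the after-state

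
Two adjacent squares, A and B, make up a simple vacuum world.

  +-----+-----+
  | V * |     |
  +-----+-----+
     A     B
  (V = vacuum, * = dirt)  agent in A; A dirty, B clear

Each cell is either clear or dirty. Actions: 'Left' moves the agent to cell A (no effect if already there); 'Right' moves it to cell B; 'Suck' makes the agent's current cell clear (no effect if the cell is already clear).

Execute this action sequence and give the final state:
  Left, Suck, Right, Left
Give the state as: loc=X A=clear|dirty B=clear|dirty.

[1] after Left: loc=A A=dirty B=clear
[2] after Suck: loc=A A=clear B=clear
[3] after Right: loc=B A=clear B=clear
[4] after Left: loc=A A=clear B=clear

loc=A A=clear B=clear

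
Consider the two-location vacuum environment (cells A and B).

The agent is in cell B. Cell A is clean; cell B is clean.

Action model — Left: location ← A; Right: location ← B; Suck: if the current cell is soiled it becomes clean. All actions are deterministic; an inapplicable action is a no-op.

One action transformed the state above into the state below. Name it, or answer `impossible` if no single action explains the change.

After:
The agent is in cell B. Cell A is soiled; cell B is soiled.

try  Left: loc=A A=clean B=clean
try Right: loc=B A=clean B=clean
try  Suck: loc=B A=clean B=clean
no single action produces the after-state

impossible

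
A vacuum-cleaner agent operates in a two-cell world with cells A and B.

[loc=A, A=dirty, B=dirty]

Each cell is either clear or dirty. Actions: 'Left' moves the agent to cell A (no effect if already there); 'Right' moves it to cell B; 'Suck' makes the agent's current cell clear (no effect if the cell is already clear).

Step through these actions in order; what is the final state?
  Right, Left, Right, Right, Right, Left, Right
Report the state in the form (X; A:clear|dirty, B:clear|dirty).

(B; A:dirty, B:dirty)

1. Right → (B; A:dirty, B:dirty)
2. Left → (A; A:dirty, B:dirty)
3. Right → (B; A:dirty, B:dirty)
4. Right → (B; A:dirty, B:dirty)
5. Right → (B; A:dirty, B:dirty)
6. Left → (A; A:dirty, B:dirty)
7. Right → (B; A:dirty, B:dirty)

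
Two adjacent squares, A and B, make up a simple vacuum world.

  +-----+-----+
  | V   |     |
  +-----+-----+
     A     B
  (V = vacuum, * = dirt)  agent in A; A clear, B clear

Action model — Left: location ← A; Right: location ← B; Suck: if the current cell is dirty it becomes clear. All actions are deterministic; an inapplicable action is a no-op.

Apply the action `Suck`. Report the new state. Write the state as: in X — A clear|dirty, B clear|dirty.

in A — A clear, B clear

start: in A — A clear, B clear
1) do Suck; now in A — A clear, B clear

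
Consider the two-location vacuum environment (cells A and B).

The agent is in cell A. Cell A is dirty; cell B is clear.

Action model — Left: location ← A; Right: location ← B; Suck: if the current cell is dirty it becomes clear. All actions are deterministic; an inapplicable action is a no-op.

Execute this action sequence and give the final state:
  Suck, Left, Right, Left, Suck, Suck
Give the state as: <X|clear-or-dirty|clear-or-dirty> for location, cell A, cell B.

[1] after Suck: <A|clear|clear>
[2] after Left: <A|clear|clear>
[3] after Right: <B|clear|clear>
[4] after Left: <A|clear|clear>
[5] after Suck: <A|clear|clear>
[6] after Suck: <A|clear|clear>

<A|clear|clear>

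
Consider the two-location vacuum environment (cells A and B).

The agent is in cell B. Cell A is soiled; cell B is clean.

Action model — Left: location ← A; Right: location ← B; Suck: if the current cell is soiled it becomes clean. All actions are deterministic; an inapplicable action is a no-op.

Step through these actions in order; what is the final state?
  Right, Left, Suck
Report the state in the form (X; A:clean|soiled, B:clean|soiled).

(A; A:clean, B:clean)

Right (#1): (B; A:soiled, B:clean)
Left (#2): (A; A:soiled, B:clean)
Suck (#3): (A; A:clean, B:clean)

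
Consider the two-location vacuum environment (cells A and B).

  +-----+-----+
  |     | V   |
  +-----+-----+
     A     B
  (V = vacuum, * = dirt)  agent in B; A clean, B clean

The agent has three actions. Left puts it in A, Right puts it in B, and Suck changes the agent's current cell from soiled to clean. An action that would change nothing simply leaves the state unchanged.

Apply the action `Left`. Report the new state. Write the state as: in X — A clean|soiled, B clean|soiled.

start: in B — A clean, B clean
step 1/1 (Left): in A — A clean, B clean

in A — A clean, B clean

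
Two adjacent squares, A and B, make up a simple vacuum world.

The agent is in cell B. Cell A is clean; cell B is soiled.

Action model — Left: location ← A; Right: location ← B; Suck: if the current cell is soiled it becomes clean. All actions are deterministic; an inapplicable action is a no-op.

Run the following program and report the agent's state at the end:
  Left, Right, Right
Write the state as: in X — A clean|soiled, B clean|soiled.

in B — A clean, B soiled

[1] after Left: in A — A clean, B soiled
[2] after Right: in B — A clean, B soiled
[3] after Right: in B — A clean, B soiled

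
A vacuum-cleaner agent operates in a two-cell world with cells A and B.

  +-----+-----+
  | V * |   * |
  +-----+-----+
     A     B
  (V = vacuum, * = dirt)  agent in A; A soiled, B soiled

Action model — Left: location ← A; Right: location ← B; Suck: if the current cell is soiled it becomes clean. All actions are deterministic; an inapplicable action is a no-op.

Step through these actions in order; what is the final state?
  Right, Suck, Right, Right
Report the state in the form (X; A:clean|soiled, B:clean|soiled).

step 1/4 (Right): (B; A:soiled, B:soiled)
step 2/4 (Suck): (B; A:soiled, B:clean)
step 3/4 (Right): (B; A:soiled, B:clean)
step 4/4 (Right): (B; A:soiled, B:clean)

(B; A:soiled, B:clean)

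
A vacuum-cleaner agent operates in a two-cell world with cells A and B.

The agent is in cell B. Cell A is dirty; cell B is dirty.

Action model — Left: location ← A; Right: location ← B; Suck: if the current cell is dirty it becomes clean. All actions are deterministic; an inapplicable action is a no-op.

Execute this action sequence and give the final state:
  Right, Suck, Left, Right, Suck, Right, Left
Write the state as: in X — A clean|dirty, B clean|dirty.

step 1/7 (Right): in B — A dirty, B dirty
step 2/7 (Suck): in B — A dirty, B clean
step 3/7 (Left): in A — A dirty, B clean
step 4/7 (Right): in B — A dirty, B clean
step 5/7 (Suck): in B — A dirty, B clean
step 6/7 (Right): in B — A dirty, B clean
step 7/7 (Left): in A — A dirty, B clean

in A — A dirty, B clean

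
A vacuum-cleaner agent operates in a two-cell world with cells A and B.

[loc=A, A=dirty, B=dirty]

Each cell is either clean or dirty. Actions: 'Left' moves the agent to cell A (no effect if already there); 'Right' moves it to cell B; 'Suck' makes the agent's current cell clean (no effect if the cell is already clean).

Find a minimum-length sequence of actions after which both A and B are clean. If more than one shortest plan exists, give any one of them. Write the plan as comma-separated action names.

t=1 Suck ⇒ in A — A clean, B dirty
t=2 Right ⇒ in B — A clean, B dirty
t=3 Suck ⇒ in B — A clean, B clean
min 3: Suck A + move + Suck B

Suck, Right, Suck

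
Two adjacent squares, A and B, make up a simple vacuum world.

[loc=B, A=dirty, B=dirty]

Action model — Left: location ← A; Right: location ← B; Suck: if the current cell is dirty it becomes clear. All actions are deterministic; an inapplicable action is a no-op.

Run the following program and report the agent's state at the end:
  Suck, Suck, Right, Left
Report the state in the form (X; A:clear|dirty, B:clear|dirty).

(A; A:dirty, B:clear)

t=1 Suck ⇒ (B; A:dirty, B:clear)
t=2 Suck ⇒ (B; A:dirty, B:clear)
t=3 Right ⇒ (B; A:dirty, B:clear)
t=4 Left ⇒ (A; A:dirty, B:clear)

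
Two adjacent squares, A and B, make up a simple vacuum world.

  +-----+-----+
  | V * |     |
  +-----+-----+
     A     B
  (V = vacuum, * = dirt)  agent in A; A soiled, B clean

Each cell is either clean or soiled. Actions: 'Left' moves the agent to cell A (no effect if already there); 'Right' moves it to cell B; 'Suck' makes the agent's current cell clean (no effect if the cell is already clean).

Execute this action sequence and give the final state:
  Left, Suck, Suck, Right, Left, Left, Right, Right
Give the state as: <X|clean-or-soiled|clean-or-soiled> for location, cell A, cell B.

1. Left → <A|soiled|clean>
2. Suck → <A|clean|clean>
3. Suck → <A|clean|clean>
4. Right → <B|clean|clean>
5. Left → <A|clean|clean>
6. Left → <A|clean|clean>
7. Right → <B|clean|clean>
8. Right → <B|clean|clean>

<B|clean|clean>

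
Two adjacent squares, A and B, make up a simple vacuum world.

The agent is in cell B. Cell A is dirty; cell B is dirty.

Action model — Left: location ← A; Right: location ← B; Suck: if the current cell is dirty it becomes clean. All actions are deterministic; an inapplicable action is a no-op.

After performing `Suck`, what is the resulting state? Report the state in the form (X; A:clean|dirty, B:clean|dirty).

start: (B; A:dirty, B:dirty)
1) do Suck; now (B; A:dirty, B:clean)

(B; A:dirty, B:clean)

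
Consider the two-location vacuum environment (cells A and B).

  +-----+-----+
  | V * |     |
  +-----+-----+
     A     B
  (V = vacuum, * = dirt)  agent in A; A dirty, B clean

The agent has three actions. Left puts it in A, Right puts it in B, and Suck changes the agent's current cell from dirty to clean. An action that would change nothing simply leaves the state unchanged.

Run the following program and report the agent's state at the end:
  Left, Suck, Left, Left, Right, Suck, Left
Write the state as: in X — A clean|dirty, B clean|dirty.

step 1/7 (Left): in A — A dirty, B clean
step 2/7 (Suck): in A — A clean, B clean
step 3/7 (Left): in A — A clean, B clean
step 4/7 (Left): in A — A clean, B clean
step 5/7 (Right): in B — A clean, B clean
step 6/7 (Suck): in B — A clean, B clean
step 7/7 (Left): in A — A clean, B clean

in A — A clean, B clean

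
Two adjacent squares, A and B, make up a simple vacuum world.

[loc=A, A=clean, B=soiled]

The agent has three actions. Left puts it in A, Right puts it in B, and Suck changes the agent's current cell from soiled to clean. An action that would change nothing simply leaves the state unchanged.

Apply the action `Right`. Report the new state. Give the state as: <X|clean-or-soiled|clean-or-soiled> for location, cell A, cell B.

<B|clean|soiled>

start: <A|clean|soiled>
step 1/1 (Right): <B|clean|soiled>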